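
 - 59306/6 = - 29653/3 = -9884.33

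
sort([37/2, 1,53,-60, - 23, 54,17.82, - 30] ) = [ - 60, - 30, - 23,1, 17.82, 37/2,53,54] 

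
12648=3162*4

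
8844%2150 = 244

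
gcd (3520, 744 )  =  8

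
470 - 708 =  - 238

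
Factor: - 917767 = -917767^1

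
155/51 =3+2/51 = 3.04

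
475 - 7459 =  - 6984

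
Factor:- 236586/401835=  - 262/445 = - 2^1*5^( - 1 )*89^( - 1 )*131^1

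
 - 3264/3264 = - 1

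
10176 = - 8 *( - 1272)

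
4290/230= 429/23 = 18.65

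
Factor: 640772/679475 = 2^2*5^( - 2 )*11^1*14563^1*27179^( - 1) 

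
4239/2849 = 1 + 1390/2849  =  1.49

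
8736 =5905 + 2831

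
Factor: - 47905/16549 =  - 5^1*11^1*19^( - 1 )=- 55/19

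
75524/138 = 547 + 19/69 = 547.28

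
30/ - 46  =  -1 + 8/23 = - 0.65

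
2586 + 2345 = 4931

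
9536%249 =74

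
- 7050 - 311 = -7361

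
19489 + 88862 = 108351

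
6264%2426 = 1412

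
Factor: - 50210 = - 2^1 * 5^1 * 5021^1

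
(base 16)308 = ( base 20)1IG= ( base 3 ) 1001202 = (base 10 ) 776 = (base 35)m6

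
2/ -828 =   -  1 + 413/414 = - 0.00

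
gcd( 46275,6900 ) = 75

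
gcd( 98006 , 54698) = 2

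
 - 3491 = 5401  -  8892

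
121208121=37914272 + 83293849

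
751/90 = 751/90 = 8.34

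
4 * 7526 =30104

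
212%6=2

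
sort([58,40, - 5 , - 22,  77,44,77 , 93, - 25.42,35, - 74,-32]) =[  -  74, - 32, - 25.42, - 22,  -  5,35, 40,44 , 58,77, 77, 93 ]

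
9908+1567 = 11475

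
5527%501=16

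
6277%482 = 11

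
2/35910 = 1/17955 = 0.00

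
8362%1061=935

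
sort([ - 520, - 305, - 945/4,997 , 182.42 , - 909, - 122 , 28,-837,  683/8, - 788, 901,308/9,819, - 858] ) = [-909,-858, - 837, - 788, - 520,  -  305, - 945/4, - 122, 28,308/9, 683/8, 182.42,819,901, 997] 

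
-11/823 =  - 11/823 = - 0.01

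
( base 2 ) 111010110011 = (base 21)8b4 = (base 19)A81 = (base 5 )110023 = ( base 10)3763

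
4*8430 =33720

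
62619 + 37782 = 100401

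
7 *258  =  1806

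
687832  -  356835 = 330997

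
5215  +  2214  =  7429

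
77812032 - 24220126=53591906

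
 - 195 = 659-854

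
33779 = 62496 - 28717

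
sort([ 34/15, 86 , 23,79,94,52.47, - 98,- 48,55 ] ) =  [ - 98, - 48,34/15 , 23, 52.47,55,79,86,94 ] 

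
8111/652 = 12+287/652= 12.44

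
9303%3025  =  228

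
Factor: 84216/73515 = 968/845= 2^3*5^( - 1 )*11^2*13^( - 2) 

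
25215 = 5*5043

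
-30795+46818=16023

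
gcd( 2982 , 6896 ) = 2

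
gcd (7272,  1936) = 8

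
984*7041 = 6928344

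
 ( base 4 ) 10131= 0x11D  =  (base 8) 435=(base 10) 285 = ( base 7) 555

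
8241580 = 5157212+3084368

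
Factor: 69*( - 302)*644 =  - 2^3*3^1*7^1 * 23^2*151^1 = - 13419672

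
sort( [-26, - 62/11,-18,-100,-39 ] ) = [ - 100,-39, -26,-18, - 62/11 ]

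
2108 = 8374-6266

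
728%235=23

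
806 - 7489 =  - 6683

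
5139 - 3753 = 1386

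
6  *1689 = 10134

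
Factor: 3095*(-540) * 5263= - 2^2*3^3*5^2*19^1 * 277^1*619^1 = - 8796051900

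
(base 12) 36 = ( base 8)52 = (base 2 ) 101010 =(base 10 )42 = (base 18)26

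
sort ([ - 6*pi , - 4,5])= [ - 6 * pi, - 4,5]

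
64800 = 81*800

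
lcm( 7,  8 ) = 56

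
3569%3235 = 334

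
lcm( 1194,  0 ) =0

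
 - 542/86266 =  - 1+42862/43133 = - 0.01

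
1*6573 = 6573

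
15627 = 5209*3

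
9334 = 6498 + 2836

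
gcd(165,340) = 5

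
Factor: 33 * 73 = 3^1*11^1*73^1  =  2409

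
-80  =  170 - 250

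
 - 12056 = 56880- 68936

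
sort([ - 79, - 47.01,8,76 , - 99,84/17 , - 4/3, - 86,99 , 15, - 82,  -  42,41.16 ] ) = [ - 99, - 86, - 82,-79, - 47.01, - 42, - 4/3, 84/17,8, 15,41.16,76,  99 ] 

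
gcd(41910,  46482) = 762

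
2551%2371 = 180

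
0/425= 0 = 0.00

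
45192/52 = 11298/13 = 869.08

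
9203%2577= 1472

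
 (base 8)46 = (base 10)38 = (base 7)53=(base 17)24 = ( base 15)28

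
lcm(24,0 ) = 0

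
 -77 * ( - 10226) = 787402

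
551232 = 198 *2784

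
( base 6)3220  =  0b1011011100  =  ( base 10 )732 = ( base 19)20A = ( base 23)18j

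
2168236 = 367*5908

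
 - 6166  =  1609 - 7775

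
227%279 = 227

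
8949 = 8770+179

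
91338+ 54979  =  146317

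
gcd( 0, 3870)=3870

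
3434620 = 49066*70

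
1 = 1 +0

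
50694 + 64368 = 115062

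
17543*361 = 6333023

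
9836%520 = 476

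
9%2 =1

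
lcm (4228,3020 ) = 21140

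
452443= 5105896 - 4653453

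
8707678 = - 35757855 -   -  44465533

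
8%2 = 0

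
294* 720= 211680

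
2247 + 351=2598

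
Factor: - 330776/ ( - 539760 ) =2^( - 1)*3^ ( -1 ) * 5^ ( - 1 )* 13^( - 1 )*239^1 =239/390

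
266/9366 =19/669 = 0.03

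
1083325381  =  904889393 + 178435988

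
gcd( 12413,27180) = 1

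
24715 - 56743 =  - 32028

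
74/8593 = 74/8593=0.01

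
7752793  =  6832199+920594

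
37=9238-9201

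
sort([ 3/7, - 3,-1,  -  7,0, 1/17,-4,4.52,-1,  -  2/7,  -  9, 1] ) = [ - 9, - 7,  -  4 , - 3, - 1, - 1, - 2/7,0 , 1/17,3/7, 1,4.52]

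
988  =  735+253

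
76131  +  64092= 140223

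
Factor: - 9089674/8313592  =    -  2^( - 2) * 7^ ( - 1 )*11^1*148457^ (-1)*413167^1  =  -4544837/4156796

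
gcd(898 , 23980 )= 2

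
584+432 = 1016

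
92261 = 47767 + 44494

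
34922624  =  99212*352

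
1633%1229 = 404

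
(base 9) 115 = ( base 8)137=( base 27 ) 3e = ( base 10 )95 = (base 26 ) 3H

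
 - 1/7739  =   - 1 + 7738/7739= - 0.00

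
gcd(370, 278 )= 2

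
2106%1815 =291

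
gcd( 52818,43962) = 6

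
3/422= 3/422 = 0.01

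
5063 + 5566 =10629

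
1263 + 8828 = 10091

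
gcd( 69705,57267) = 9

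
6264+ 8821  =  15085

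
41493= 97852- 56359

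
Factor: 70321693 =13^1*5409361^1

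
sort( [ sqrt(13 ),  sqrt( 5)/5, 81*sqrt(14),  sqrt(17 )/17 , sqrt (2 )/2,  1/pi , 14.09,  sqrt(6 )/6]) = [sqrt (17 )/17,  1/pi , sqrt(6)/6 , sqrt(5 )/5,sqrt( 2 )/2,sqrt(13), 14.09,81 * sqrt(14)]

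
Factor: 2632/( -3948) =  - 2^1*3^(-1 )= -2/3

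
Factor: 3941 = 7^1* 563^1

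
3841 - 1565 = 2276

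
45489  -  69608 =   -  24119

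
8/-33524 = -2/8381 = - 0.00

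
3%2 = 1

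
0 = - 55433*0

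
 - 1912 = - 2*956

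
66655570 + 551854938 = 618510508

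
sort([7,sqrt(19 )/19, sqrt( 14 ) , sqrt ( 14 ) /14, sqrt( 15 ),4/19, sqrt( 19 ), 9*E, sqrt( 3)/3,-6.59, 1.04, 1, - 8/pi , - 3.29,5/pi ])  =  [ - 6.59 , - 3.29, - 8/pi, 4/19,  sqrt(19) /19,  sqrt ( 14 )/14,  sqrt( 3)/3,1, 1.04, 5/pi, sqrt( 14),  sqrt ( 15 ), sqrt(  19), 7, 9*E]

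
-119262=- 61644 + - 57618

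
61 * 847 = 51667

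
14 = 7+7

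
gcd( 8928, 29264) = 496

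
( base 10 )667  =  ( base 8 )1233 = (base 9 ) 821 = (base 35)J2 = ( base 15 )2E7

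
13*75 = 975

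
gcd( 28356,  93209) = 1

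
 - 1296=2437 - 3733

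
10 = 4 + 6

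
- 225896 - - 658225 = 432329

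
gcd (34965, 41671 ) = 7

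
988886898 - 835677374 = 153209524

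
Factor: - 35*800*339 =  - 9492000 = - 2^5*3^1* 5^3 * 7^1*113^1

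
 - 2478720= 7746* ( - 320)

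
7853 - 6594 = 1259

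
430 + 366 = 796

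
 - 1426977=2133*( - 669)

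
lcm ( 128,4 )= 128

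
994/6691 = 994/6691 = 0.15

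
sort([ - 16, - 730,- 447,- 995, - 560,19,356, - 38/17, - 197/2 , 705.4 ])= [-995,-730, - 560, - 447, - 197/2, - 16, - 38/17,19, 356,705.4 ]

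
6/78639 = 2/26213 = 0.00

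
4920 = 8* 615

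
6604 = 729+5875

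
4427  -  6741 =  - 2314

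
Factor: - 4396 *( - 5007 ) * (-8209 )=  - 2^2*3^1*7^1*157^1*1669^1*8209^1 = - 180686427348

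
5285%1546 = 647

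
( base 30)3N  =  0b1110001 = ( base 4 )1301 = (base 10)113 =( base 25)4d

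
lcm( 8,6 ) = 24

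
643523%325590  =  317933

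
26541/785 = 26541/785 = 33.81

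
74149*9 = 667341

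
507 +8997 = 9504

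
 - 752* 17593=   -  13229936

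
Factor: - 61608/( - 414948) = 34/229=2^1*17^1* 229^(-1) 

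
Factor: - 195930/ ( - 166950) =5^ ( -1)*53^( -1 )*311^1 =311/265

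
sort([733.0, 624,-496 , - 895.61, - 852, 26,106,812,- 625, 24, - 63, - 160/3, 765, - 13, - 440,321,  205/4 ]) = [ - 895.61, - 852 , - 625,-496,- 440 , - 63, - 160/3, - 13, 24,26,205/4, 106,321,624,733.0,765,812 ] 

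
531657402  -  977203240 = - 445545838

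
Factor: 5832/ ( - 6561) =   -  8/9 = - 2^3*3^ ( - 2 ) 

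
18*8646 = 155628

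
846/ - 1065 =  - 1 + 73/355 = - 0.79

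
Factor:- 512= -2^9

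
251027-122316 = 128711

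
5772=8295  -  2523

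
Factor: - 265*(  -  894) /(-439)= - 2^1*3^1*5^1 * 53^1 *149^1*439^( - 1)=- 236910/439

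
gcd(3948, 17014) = 94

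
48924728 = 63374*772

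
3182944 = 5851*544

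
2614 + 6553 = 9167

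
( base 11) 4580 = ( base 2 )1011110000001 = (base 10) 6017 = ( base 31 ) 683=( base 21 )ddb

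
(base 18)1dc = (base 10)570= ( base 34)GQ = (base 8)1072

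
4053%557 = 154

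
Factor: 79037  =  7^2*1613^1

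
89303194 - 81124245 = 8178949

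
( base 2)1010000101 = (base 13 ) 3a8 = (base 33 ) JI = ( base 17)23g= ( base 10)645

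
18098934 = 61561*294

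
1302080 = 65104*20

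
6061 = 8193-2132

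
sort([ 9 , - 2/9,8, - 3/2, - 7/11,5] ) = [-3/2,-7/11, - 2/9,  5,  8,9] 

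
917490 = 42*21845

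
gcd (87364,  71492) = 4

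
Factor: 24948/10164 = 3^3 * 11^( - 1)  =  27/11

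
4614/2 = 2307=2307.00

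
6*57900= 347400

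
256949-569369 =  - 312420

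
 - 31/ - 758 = 31/758 = 0.04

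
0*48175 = 0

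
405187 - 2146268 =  - 1741081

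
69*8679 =598851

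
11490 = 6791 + 4699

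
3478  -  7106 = -3628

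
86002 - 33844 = 52158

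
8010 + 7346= 15356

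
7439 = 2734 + 4705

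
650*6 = 3900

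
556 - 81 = 475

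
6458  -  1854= 4604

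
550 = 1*550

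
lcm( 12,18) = 36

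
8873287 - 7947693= 925594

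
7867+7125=14992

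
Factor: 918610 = 2^1*5^1*7^1*11^1 * 1193^1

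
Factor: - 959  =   - 7^1*137^1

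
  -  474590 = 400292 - 874882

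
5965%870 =745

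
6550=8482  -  1932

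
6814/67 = 101 + 47/67 = 101.70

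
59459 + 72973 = 132432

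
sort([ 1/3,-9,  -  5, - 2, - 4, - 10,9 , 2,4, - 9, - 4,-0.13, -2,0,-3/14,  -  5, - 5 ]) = [ - 10, - 9, - 9, - 5,-5, - 5, - 4, - 4, - 2,-2,  -  3/14, -0.13,  0,  1/3,2 , 4,9 ]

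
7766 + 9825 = 17591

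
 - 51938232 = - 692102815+640164583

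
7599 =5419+2180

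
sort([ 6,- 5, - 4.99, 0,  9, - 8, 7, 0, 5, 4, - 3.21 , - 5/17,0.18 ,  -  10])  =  [-10,-8,  -  5, - 4.99 , - 3.21,  -  5/17, 0, 0,  0.18,  4,5,6, 7,9 ] 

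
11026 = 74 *149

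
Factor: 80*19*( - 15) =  - 22800=-2^4 * 3^1*5^2 * 19^1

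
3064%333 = 67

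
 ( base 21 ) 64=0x82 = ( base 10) 130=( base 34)3s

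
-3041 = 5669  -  8710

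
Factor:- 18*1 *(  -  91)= 2^1*3^2*7^1*13^1  =  1638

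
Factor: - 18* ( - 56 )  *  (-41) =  - 41328 = - 2^4 * 3^2 * 7^1 * 41^1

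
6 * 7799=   46794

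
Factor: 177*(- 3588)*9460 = - 2^4*3^2 * 5^1*11^1*13^1*23^1*43^1*59^1 = - 6007818960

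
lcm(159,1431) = 1431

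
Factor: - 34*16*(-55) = 2^5*5^1*11^1*17^1 = 29920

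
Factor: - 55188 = -2^2*3^3  *7^1*73^1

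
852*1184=1008768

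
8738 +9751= 18489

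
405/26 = 15  +  15/26 = 15.58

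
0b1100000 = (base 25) 3l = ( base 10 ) 96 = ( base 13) 75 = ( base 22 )48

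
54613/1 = 54613 = 54613.00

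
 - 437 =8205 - 8642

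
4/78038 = 2/39019 =0.00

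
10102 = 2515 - -7587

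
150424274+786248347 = 936672621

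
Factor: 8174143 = 29^1*281867^1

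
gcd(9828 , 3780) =756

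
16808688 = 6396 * 2628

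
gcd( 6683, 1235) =1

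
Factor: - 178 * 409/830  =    -  5^( - 1 ) * 83^(-1 )*89^1*409^1 = - 36401/415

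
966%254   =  204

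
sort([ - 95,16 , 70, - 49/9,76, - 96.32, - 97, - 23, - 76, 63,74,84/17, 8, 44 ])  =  [ - 97, - 96.32, - 95, - 76, - 23, - 49/9 , 84/17, 8,16, 44,63,70,74,76]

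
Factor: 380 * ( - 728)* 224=  -  61967360 = - 2^10*5^1 *7^2*13^1*19^1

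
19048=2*9524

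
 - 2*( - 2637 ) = 5274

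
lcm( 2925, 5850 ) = 5850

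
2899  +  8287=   11186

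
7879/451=17 + 212/451 = 17.47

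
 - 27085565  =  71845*( - 377)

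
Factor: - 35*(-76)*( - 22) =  -2^3* 5^1*7^1*11^1*19^1 = - 58520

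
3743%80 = 63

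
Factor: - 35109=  - 3^2*47^1*83^1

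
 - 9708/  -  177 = 3236/59 = 54.85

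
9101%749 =113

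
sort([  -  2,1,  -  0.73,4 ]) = [ - 2,-0.73, 1,4 ]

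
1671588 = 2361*708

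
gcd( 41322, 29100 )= 582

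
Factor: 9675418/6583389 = 2^1*3^( - 1)*107^( - 1) * 20509^( - 1)*4837709^1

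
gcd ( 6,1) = 1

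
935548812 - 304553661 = 630995151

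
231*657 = 151767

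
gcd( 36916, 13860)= 44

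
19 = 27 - 8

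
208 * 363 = 75504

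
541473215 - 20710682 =520762533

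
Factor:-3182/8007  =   - 2^1*3^(-1 )*17^( - 1)*37^1*43^1 * 157^(-1 ) 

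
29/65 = 29/65 = 0.45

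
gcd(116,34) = 2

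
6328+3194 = 9522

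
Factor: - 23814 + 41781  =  3^1*53^1*113^1 = 17967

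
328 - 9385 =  - 9057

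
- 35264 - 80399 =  - 115663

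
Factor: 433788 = 2^2 * 3^1 *37^1*977^1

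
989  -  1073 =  - 84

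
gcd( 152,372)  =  4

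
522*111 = 57942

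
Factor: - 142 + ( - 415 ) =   -  557 = - 557^1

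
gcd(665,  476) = 7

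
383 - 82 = 301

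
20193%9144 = 1905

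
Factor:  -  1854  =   - 2^1*3^2*103^1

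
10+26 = 36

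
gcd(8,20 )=4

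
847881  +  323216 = 1171097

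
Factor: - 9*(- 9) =3^4 =81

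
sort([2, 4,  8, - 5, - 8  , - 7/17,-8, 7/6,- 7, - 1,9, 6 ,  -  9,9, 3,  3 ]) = [ - 9, - 8,-8, - 7, - 5, - 1, - 7/17,7/6, 2,3, 3, 4 , 6,8, 9, 9 ] 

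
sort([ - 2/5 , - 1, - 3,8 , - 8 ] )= [ - 8,  -  3 , - 1,- 2/5,8]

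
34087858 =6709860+27377998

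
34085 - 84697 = - 50612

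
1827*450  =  822150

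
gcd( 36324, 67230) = 18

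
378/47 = 378/47=8.04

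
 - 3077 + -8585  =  -11662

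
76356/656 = 19089/164=116.40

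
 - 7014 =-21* 334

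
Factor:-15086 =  - 2^1*19^1 * 397^1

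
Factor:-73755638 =-2^1*11^1*41^1*81769^1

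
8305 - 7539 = 766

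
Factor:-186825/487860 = - 2^(-2)*5^1*53^1*173^( -1 ) = - 265/692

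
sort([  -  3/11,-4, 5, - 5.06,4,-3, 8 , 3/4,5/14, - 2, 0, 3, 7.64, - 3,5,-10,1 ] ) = [-10, - 5.06, - 4, - 3, - 3,-2,-3/11, 0,  5/14 , 3/4,1, 3,4, 5, 5,7.64, 8 ] 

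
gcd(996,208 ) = 4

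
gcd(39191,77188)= 1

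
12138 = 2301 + 9837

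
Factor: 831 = 3^1 * 277^1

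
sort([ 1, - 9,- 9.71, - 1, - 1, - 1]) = [-9.71, - 9,-1,- 1, - 1, 1]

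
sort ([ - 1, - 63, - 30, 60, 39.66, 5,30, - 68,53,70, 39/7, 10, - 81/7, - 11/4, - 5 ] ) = [  -  68, - 63, - 30, - 81/7,  -  5, - 11/4,-1, 5, 39/7,10,  30, 39.66,  53,60,70]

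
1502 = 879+623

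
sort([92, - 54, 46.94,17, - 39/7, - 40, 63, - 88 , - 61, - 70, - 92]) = [  -  92, - 88, - 70,- 61,  -  54 , - 40,-39/7, 17,46.94,  63,  92 ]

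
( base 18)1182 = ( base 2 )1100010011110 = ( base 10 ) 6302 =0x189E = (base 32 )64U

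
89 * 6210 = 552690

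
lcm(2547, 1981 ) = 17829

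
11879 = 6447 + 5432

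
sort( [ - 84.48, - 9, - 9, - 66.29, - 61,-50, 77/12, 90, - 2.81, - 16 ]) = [ - 84.48, - 66.29, - 61, - 50 ,-16,-9, - 9,  -  2.81,77/12,90 ]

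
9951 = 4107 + 5844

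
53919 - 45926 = 7993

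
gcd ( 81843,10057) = 1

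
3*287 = 861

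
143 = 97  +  46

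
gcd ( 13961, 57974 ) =1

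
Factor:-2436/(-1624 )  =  3/2 = 2^( - 1)*3^1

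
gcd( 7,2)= 1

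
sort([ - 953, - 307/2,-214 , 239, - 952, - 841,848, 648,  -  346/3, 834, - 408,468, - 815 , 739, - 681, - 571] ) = [ - 953,  -  952,  -  841,  -  815, - 681,  -  571,  -  408, - 214 , - 307/2 , - 346/3, 239,468,648, 739,  834,848 ] 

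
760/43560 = 19/1089  =  0.02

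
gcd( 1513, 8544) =89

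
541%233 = 75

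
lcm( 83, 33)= 2739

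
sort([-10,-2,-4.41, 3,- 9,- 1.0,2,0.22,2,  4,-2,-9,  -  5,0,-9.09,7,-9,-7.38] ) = [ - 10,-9.09, - 9, - 9, - 9,-7.38, - 5,  -  4.41,-2, - 2,-1.0,0, 0.22,2, 2, 3, 4,7 ] 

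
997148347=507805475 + 489342872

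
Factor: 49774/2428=2^( - 1)*41^1 = 41/2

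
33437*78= 2608086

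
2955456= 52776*56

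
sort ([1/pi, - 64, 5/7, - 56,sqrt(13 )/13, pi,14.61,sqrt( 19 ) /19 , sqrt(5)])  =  [ - 64,-56,sqrt(19 )/19,sqrt (13 )/13,1/pi,5/7,  sqrt(5), pi , 14.61 ] 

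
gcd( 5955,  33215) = 5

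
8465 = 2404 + 6061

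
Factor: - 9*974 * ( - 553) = 2^1*3^2*7^1*79^1 * 487^1 = 4847598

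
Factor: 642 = 2^1* 3^1 * 107^1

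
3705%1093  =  426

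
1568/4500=392/1125=0.35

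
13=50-37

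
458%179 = 100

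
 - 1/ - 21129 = 1/21129 = 0.00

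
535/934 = 535/934= 0.57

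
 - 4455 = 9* ( - 495)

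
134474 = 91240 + 43234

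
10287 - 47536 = -37249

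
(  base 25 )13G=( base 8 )1314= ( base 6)3152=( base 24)15K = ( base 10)716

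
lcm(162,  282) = 7614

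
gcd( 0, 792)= 792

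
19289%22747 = 19289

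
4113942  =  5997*686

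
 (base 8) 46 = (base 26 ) 1c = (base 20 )1i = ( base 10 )38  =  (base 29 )19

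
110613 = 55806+54807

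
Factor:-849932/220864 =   -  431/112 = - 2^ (-4)*7^(-1 ) * 431^1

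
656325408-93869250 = 562456158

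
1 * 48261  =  48261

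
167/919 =167/919 = 0.18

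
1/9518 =1/9518 = 0.00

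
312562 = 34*9193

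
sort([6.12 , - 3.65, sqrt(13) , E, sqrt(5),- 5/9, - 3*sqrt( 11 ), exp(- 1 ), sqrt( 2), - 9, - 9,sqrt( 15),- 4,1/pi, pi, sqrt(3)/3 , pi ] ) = [ - 3*sqrt( 11 ),-9 ,  -  9,  -  4, - 3.65, - 5/9,  1/pi, exp(-1),sqrt ( 3)/3,  sqrt(2), sqrt (5) , E, pi,pi,  sqrt(13),  sqrt ( 15),6.12 ] 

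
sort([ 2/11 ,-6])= [ - 6,2/11]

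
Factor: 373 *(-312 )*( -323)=37589448= 2^3*3^1*13^1*17^1*19^1*373^1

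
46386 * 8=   371088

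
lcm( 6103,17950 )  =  305150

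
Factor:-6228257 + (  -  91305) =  - 6319562 = - 2^1*3159781^1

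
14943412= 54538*274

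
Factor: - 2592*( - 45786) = 118677312 = 2^6*3^5*13^1*587^1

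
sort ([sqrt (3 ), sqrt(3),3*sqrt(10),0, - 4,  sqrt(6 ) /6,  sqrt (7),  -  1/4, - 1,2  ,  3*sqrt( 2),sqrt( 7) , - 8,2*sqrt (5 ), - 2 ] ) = [  -  8 , - 4, - 2, - 1, -1/4,  0,sqrt(6) /6 , sqrt(3),sqrt(3), 2, sqrt(7), sqrt(7), 3*sqrt( 2),2*sqrt(5) , 3 *sqrt( 10)]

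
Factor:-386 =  - 2^1*193^1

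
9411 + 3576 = 12987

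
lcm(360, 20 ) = 360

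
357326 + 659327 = 1016653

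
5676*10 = 56760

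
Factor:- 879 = - 3^1 * 293^1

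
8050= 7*1150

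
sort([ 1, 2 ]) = [1,2 ] 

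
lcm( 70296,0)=0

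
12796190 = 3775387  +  9020803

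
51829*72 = 3731688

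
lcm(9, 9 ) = 9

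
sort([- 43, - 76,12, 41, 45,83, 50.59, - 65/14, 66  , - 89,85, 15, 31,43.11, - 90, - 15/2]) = [  -  90,-89,- 76, - 43,-15/2, - 65/14, 12,15,  31,41,  43.11, 45, 50.59, 66,83, 85]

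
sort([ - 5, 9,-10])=[ - 10, - 5, 9]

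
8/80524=2/20131=0.00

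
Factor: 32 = 2^5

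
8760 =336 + 8424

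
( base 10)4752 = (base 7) 16566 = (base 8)11220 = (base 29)5IP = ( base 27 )6E0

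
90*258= 23220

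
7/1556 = 7/1556 = 0.00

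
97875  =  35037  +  62838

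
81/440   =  81/440= 0.18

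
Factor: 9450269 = 9450269^1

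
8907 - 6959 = 1948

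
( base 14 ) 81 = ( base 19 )5I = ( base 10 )113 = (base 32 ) 3H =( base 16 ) 71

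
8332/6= 4166/3 = 1388.67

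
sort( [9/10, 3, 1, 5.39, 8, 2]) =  [ 9/10, 1 , 2,3, 5.39, 8 ] 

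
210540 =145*1452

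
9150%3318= 2514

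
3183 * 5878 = 18709674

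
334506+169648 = 504154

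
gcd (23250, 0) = 23250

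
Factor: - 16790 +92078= 2^3*3^1*3137^1 = 75288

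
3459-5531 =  - 2072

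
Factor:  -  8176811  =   - 29^1*281959^1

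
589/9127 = 589/9127  =  0.06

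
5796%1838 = 282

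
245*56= 13720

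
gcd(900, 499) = 1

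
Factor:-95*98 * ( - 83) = 772730 = 2^1*5^1*7^2 *19^1*83^1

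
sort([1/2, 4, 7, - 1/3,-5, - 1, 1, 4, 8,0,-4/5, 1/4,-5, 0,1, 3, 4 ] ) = [ - 5, - 5 ,-1, - 4/5, - 1/3, 0,  0,1/4,1/2  ,  1,1, 3,4, 4, 4, 7, 8 ]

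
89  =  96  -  7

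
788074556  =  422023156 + 366051400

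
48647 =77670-29023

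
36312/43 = 36312/43=844.47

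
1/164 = 1/164 = 0.01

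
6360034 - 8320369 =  - 1960335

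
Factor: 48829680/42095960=2^1 * 3^2 * 463^( - 1 ) * 2273^ (  -  1 ) * 67819^1 = 1220742/1052399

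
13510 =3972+9538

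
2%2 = 0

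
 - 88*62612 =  - 5509856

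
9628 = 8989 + 639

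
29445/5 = 5889 = 5889.00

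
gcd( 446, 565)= 1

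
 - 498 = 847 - 1345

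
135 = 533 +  - 398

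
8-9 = - 1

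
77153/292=264+65/292 = 264.22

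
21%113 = 21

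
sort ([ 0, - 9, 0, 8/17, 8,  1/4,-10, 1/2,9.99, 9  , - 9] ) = [ -10,-9, - 9,0, 0,1/4, 8/17,1/2,8, 9, 9.99 ]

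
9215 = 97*95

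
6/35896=3/17948 = 0.00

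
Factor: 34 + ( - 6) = 28= 2^2* 7^1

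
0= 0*9797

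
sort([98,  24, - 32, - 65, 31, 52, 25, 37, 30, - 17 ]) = [-65,-32, - 17, 24, 25,30, 31, 37, 52, 98]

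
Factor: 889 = 7^1*127^1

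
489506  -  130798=358708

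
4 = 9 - 5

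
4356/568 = 7 +95/142 = 7.67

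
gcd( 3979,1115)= 1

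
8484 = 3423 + 5061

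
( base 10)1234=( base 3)1200201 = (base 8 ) 2322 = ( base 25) 1o9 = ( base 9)1621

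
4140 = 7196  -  3056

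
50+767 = 817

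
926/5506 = 463/2753 = 0.17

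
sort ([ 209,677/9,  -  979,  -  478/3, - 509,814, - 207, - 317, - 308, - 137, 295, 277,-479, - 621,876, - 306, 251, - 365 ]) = [  -  979, - 621, - 509, - 479, - 365 , - 317, - 308, - 306, - 207, - 478/3, - 137,677/9,209,251,277,295,  814,876 ]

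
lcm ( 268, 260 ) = 17420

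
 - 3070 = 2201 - 5271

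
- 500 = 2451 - 2951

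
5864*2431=14255384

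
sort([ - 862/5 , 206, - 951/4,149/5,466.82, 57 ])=[-951/4, - 862/5,149/5, 57  ,  206, 466.82] 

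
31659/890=31659/890  =  35.57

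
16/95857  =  16/95857 = 0.00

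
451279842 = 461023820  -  9743978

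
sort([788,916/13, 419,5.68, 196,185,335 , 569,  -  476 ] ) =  [ - 476, 5.68,916/13,185, 196,335, 419,  569,788] 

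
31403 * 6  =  188418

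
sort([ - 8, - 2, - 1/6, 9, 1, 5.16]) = [ - 8, - 2, - 1/6,  1,5.16 , 9] 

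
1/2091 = 1/2091 = 0.00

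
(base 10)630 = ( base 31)ka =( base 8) 1166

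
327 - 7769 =-7442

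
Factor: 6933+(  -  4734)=2199 = 3^1*733^1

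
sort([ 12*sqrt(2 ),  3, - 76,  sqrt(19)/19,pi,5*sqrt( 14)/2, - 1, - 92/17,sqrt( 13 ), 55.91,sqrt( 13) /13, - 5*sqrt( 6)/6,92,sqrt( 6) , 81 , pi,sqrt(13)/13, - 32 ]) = [-76,-32, - 92/17, - 5*sqrt( 6 )/6, - 1,sqrt(19)/19,sqrt(13 )/13,sqrt( 13)/13,sqrt ( 6),3,pi,pi,sqrt(13),5*sqrt(14 )/2,12*sqrt(2),  55.91,81, 92] 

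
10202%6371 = 3831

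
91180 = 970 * 94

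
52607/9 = 5845 + 2/9 = 5845.22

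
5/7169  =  5/7169 = 0.00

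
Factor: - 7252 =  - 2^2*7^2*37^1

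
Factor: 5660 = 2^2 * 5^1*283^1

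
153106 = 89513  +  63593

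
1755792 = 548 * 3204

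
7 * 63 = 441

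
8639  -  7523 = 1116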